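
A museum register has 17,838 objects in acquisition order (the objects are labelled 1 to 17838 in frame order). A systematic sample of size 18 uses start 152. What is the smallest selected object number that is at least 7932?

k = 17838/18 = 991
Steps past start: ⌈(7932 − 152)/991⌉ = ⌈7780/991⌉ = 8
Selected object: 152 + 8×991 = 8080

8080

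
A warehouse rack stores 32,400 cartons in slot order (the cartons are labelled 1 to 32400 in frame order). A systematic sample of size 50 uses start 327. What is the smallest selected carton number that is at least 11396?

k = 32400/50 = 648
Steps past start: ⌈(11396 − 327)/648⌉ = ⌈11069/648⌉ = 18
Selected carton: 327 + 18×648 = 11991

11991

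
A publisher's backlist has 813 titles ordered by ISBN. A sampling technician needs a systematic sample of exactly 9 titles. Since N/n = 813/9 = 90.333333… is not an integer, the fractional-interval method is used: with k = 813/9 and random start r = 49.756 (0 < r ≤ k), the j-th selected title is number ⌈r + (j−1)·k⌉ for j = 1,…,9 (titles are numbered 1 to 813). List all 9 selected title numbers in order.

50, 141, 231, 321, 412, 502, 592, 683, 773

j=1: r + 0k = 49.756 → ⌈·⌉ = 50
j=2: r + 1k = 140.089333… → ⌈·⌉ = 141
j=3: r + 2k = 230.422666… → ⌈·⌉ = 231
j=4: r + 3k = 320.756 → ⌈·⌉ = 321
j=5: r + 4k = 411.089333… → ⌈·⌉ = 412
j=6: r + 5k = 501.422666… → ⌈·⌉ = 502
j=7: r + 6k = 591.756 → ⌈·⌉ = 592
j=8: r + 7k = 682.089333… → ⌈·⌉ = 683
j=9: r + 8k = 772.422666… → ⌈·⌉ = 773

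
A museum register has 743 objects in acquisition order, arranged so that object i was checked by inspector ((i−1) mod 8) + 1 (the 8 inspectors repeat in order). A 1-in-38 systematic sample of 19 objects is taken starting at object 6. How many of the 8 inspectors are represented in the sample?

Consecutive selections differ by k = 38, so their inspector numbers differ by 38 mod 8 = 6.
gcd(38, 8) = 2, so the sample visits 8/2 = 4 distinct residues mod 8.
Start 6 is inspector 6; the inspectors hit are 2, 4, 6, 8.

4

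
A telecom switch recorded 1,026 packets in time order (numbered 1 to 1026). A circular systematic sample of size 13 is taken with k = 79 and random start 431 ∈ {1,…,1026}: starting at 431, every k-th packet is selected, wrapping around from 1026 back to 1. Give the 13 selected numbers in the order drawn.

431, 510, 589, 668, 747, 826, 905, 984, 37, 116, 195, 274, 353

Selection 1: 431
Selection 2: 431 + 79 = 510
Selection 3: 510 + 79 = 589
Selection 4: 589 + 79 = 668
Selection 5: 668 + 79 = 747
Selection 6: 747 + 79 = 826
Selection 7: 826 + 79 = 905
Selection 8: 905 + 79 = 984
Selection 9: 984 + 79 = 1063 → 1063 − 1026 = 37
Selection 10: 37 + 79 = 116
Selection 11: 116 + 79 = 195
Selection 12: 195 + 79 = 274
Selection 13: 274 + 79 = 353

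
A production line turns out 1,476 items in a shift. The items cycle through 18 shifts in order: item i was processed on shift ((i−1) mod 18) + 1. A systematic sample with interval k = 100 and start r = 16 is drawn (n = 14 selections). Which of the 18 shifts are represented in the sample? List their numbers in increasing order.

Consecutive selections differ by k = 100, so their shift numbers differ by 100 mod 18 = 10.
gcd(100, 18) = 2, so the sample visits 18/2 = 9 distinct residues mod 18.
Start 16 is shift 16; the shifts hit are 2, 4, 6, 8, 10, 12, 14, 16, 18.

2, 4, 6, 8, 10, 12, 14, 16, 18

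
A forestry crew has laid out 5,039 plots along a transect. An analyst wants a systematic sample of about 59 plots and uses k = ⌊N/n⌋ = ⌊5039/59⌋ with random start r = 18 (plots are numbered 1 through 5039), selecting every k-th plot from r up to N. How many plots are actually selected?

k = ⌊5039/59⌋ = 85
Achieved size = ⌊(5039 − 18)/85⌋ + 1 = ⌊5021/85⌋ + 1 = 59 + 1 = 60
(last selection: 18 + 59×85 = 5033 ≤ 5039; next would be 5118 > 5039)

60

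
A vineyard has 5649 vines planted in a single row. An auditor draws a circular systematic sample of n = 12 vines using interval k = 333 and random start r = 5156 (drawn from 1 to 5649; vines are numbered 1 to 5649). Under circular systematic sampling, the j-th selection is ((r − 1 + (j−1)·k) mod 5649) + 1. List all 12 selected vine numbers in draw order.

Selection 1: 5156
Selection 2: 5156 + 333 = 5489
Selection 3: 5489 + 333 = 5822 → 5822 − 5649 = 173
Selection 4: 173 + 333 = 506
Selection 5: 506 + 333 = 839
Selection 6: 839 + 333 = 1172
Selection 7: 1172 + 333 = 1505
Selection 8: 1505 + 333 = 1838
Selection 9: 1838 + 333 = 2171
Selection 10: 2171 + 333 = 2504
Selection 11: 2504 + 333 = 2837
Selection 12: 2837 + 333 = 3170

5156, 5489, 173, 506, 839, 1172, 1505, 1838, 2171, 2504, 2837, 3170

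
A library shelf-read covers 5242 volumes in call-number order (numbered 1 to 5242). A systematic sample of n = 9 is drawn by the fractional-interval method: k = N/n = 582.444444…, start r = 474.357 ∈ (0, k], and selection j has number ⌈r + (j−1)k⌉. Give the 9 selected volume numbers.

j=1: r + 0k = 474.357 → ⌈·⌉ = 475
j=2: r + 1k = 1056.801444… → ⌈·⌉ = 1057
j=3: r + 2k = 1639.245888… → ⌈·⌉ = 1640
j=4: r + 3k = 2221.690333… → ⌈·⌉ = 2222
j=5: r + 4k = 2804.134777… → ⌈·⌉ = 2805
j=6: r + 5k = 3386.579222… → ⌈·⌉ = 3387
j=7: r + 6k = 3969.023666… → ⌈·⌉ = 3970
j=8: r + 7k = 4551.468111… → ⌈·⌉ = 4552
j=9: r + 8k = 5133.912555… → ⌈·⌉ = 5134

475, 1057, 1640, 2222, 2805, 3387, 3970, 4552, 5134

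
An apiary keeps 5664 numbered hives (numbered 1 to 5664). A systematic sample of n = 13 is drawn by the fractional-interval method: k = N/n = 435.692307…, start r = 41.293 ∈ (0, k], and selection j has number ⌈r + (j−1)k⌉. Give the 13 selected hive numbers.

42, 477, 913, 1349, 1785, 2220, 2656, 3092, 3527, 3963, 4399, 4834, 5270

j=1: r + 0k = 41.293 → ⌈·⌉ = 42
j=2: r + 1k = 476.985307… → ⌈·⌉ = 477
j=3: r + 2k = 912.677615… → ⌈·⌉ = 913
j=4: r + 3k = 1348.369923… → ⌈·⌉ = 1349
j=5: r + 4k = 1784.062230… → ⌈·⌉ = 1785
j=6: r + 5k = 2219.754538… → ⌈·⌉ = 2220
j=7: r + 6k = 2655.446846… → ⌈·⌉ = 2656
j=8: r + 7k = 3091.139153… → ⌈·⌉ = 3092
j=9: r + 8k = 3526.831461… → ⌈·⌉ = 3527
j=10: r + 9k = 3962.523769… → ⌈·⌉ = 3963
j=11: r + 10k = 4398.216076… → ⌈·⌉ = 4399
j=12: r + 11k = 4833.908384… → ⌈·⌉ = 4834
j=13: r + 12k = 5269.600692… → ⌈·⌉ = 5270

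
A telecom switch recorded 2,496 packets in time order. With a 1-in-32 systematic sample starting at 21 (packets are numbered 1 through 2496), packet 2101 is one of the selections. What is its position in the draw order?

k = 32
position = (2101 − 21)/32 + 1 = 2080/32 + 1 = 65 + 1 = 66

66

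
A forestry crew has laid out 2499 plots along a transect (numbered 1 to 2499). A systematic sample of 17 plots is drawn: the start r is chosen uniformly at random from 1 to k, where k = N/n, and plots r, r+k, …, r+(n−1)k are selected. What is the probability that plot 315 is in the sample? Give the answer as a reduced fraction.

k = 2499/17 = 147.
Plot 315 is selected iff r ≡ 315 (mod 147); exactly one such r in {1,…,147}.
Inclusion probability = 1/147.

1/147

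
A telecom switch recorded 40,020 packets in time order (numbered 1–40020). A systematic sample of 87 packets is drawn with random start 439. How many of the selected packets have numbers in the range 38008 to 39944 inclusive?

k = 40020/87 = 460
First selection ≥ 38008: 439 + ⌈(38008−439)/460⌉·460 = 439 + 82×460 = 38159
Last selection ≤ 39944: 439 + ⌊(39944−439)/460⌋·460 = 439 + 85×460 = 39539
Count = 85 − 82 + 1 = 4

4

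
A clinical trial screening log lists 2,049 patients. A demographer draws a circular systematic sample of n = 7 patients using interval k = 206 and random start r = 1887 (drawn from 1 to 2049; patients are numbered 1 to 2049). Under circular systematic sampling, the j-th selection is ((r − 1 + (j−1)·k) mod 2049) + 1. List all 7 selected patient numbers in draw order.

Selection 1: 1887
Selection 2: 1887 + 206 = 2093 → 2093 − 2049 = 44
Selection 3: 44 + 206 = 250
Selection 4: 250 + 206 = 456
Selection 5: 456 + 206 = 662
Selection 6: 662 + 206 = 868
Selection 7: 868 + 206 = 1074

1887, 44, 250, 456, 662, 868, 1074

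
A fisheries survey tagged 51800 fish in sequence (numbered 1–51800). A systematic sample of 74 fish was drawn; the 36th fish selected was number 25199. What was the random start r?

k = 51800/74 = 700
r = 25199 − (36−1)×700 = 25199 − 24500 = 699

699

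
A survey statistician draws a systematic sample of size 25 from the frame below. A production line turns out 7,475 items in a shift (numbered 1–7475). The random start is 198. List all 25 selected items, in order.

k = N/n = 7475/25 = 299
item 1: 198
item 2: 198 + 299 = 497
item 3: 497 + 299 = 796
item 4: 796 + 299 = 1095
item 5: 1095 + 299 = 1394
item 6: 1394 + 299 = 1693
item 7: 1693 + 299 = 1992
item 8: 1992 + 299 = 2291
item 9: 2291 + 299 = 2590
item 10: 2590 + 299 = 2889
item 11: 2889 + 299 = 3188
item 12: 3188 + 299 = 3487
item 13: 3487 + 299 = 3786
item 14: 3786 + 299 = 4085
item 15: 4085 + 299 = 4384
item 16: 4384 + 299 = 4683
item 17: 4683 + 299 = 4982
item 18: 4982 + 299 = 5281
item 19: 5281 + 299 = 5580
item 20: 5580 + 299 = 5879
item 21: 5879 + 299 = 6178
item 22: 6178 + 299 = 6477
item 23: 6477 + 299 = 6776
item 24: 6776 + 299 = 7075
item 25: 7075 + 299 = 7374

198, 497, 796, 1095, 1394, 1693, 1992, 2291, 2590, 2889, 3188, 3487, 3786, 4085, 4384, 4683, 4982, 5281, 5580, 5879, 6178, 6477, 6776, 7075, 7374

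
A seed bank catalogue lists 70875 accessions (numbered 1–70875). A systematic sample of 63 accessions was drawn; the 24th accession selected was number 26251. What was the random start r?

376

k = 70875/63 = 1125
r = 26251 − (24−1)×1125 = 26251 − 25875 = 376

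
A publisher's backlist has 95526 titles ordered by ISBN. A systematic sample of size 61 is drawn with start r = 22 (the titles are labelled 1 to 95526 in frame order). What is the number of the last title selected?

k = 95526/61 = 1566
61st selection = r + (61−1)·k = 22 + 60×1566 = 22 + 93960 = 93982

93982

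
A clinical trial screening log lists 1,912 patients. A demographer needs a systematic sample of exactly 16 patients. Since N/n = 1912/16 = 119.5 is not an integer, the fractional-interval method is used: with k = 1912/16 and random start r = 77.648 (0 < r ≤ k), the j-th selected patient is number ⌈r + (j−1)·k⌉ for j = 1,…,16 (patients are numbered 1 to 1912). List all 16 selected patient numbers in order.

78, 198, 317, 437, 556, 676, 795, 915, 1034, 1154, 1273, 1393, 1512, 1632, 1751, 1871

j=1: r + 0k = 77.648 → ⌈·⌉ = 78
j=2: r + 1k = 197.148 → ⌈·⌉ = 198
j=3: r + 2k = 316.648 → ⌈·⌉ = 317
j=4: r + 3k = 436.148 → ⌈·⌉ = 437
j=5: r + 4k = 555.648 → ⌈·⌉ = 556
j=6: r + 5k = 675.148 → ⌈·⌉ = 676
j=7: r + 6k = 794.648 → ⌈·⌉ = 795
j=8: r + 7k = 914.148 → ⌈·⌉ = 915
j=9: r + 8k = 1033.648 → ⌈·⌉ = 1034
j=10: r + 9k = 1153.148 → ⌈·⌉ = 1154
j=11: r + 10k = 1272.648 → ⌈·⌉ = 1273
j=12: r + 11k = 1392.148 → ⌈·⌉ = 1393
j=13: r + 12k = 1511.648 → ⌈·⌉ = 1512
j=14: r + 13k = 1631.148 → ⌈·⌉ = 1632
j=15: r + 14k = 1750.648 → ⌈·⌉ = 1751
j=16: r + 15k = 1870.148 → ⌈·⌉ = 1871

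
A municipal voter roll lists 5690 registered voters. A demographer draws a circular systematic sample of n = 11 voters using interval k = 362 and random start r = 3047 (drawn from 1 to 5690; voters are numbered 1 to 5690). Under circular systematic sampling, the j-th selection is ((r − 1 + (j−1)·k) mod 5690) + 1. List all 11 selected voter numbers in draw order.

Selection 1: 3047
Selection 2: 3047 + 362 = 3409
Selection 3: 3409 + 362 = 3771
Selection 4: 3771 + 362 = 4133
Selection 5: 4133 + 362 = 4495
Selection 6: 4495 + 362 = 4857
Selection 7: 4857 + 362 = 5219
Selection 8: 5219 + 362 = 5581
Selection 9: 5581 + 362 = 5943 → 5943 − 5690 = 253
Selection 10: 253 + 362 = 615
Selection 11: 615 + 362 = 977

3047, 3409, 3771, 4133, 4495, 4857, 5219, 5581, 253, 615, 977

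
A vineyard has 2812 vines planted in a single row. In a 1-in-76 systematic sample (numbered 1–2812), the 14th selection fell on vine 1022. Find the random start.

34

k = 76
r = 1022 − (14−1)×76 = 1022 − 988 = 34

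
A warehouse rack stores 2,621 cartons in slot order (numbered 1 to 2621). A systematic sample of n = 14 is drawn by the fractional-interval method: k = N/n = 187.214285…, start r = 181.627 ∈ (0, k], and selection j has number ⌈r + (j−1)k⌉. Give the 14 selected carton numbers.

182, 369, 557, 744, 931, 1118, 1305, 1493, 1680, 1867, 2054, 2241, 2429, 2616

j=1: r + 0k = 181.627 → ⌈·⌉ = 182
j=2: r + 1k = 368.841285… → ⌈·⌉ = 369
j=3: r + 2k = 556.055571… → ⌈·⌉ = 557
j=4: r + 3k = 743.269857… → ⌈·⌉ = 744
j=5: r + 4k = 930.484142… → ⌈·⌉ = 931
j=6: r + 5k = 1117.698428… → ⌈·⌉ = 1118
j=7: r + 6k = 1304.912714… → ⌈·⌉ = 1305
j=8: r + 7k = 1492.127 → ⌈·⌉ = 1493
j=9: r + 8k = 1679.341285… → ⌈·⌉ = 1680
j=10: r + 9k = 1866.555571… → ⌈·⌉ = 1867
j=11: r + 10k = 2053.769857… → ⌈·⌉ = 2054
j=12: r + 11k = 2240.984142… → ⌈·⌉ = 2241
j=13: r + 12k = 2428.198428… → ⌈·⌉ = 2429
j=14: r + 13k = 2615.412714… → ⌈·⌉ = 2616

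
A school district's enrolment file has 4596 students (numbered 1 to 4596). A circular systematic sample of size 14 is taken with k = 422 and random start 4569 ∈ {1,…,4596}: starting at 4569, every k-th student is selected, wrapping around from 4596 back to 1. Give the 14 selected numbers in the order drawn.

Selection 1: 4569
Selection 2: 4569 + 422 = 4991 → 4991 − 4596 = 395
Selection 3: 395 + 422 = 817
Selection 4: 817 + 422 = 1239
Selection 5: 1239 + 422 = 1661
Selection 6: 1661 + 422 = 2083
Selection 7: 2083 + 422 = 2505
Selection 8: 2505 + 422 = 2927
Selection 9: 2927 + 422 = 3349
Selection 10: 3349 + 422 = 3771
Selection 11: 3771 + 422 = 4193
Selection 12: 4193 + 422 = 4615 → 4615 − 4596 = 19
Selection 13: 19 + 422 = 441
Selection 14: 441 + 422 = 863

4569, 395, 817, 1239, 1661, 2083, 2505, 2927, 3349, 3771, 4193, 19, 441, 863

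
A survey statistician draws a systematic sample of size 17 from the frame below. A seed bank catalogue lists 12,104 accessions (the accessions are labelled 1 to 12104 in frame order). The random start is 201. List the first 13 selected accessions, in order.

201, 913, 1625, 2337, 3049, 3761, 4473, 5185, 5897, 6609, 7321, 8033, 8745

k = N/n = 12104/17 = 712
accession 1: 201
accession 2: 201 + 712 = 913
accession 3: 913 + 712 = 1625
accession 4: 1625 + 712 = 2337
accession 5: 2337 + 712 = 3049
accession 6: 3049 + 712 = 3761
accession 7: 3761 + 712 = 4473
accession 8: 4473 + 712 = 5185
accession 9: 5185 + 712 = 5897
accession 10: 5897 + 712 = 6609
accession 11: 6609 + 712 = 7321
accession 12: 7321 + 712 = 8033
accession 13: 8033 + 712 = 8745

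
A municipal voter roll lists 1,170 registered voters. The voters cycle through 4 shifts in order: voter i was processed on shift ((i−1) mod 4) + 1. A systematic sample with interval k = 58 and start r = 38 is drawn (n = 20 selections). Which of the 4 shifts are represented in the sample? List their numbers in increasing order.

Consecutive selections differ by k = 58, so their shift numbers differ by 58 mod 4 = 2.
gcd(58, 4) = 2, so the sample visits 4/2 = 2 distinct residues mod 4.
Start 38 is shift 2; the shifts hit are 2, 4.

2, 4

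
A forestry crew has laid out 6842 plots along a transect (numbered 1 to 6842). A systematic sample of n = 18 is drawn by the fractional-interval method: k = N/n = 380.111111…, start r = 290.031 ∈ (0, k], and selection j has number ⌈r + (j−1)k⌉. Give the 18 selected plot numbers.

j=1: r + 0k = 290.031 → ⌈·⌉ = 291
j=2: r + 1k = 670.142111… → ⌈·⌉ = 671
j=3: r + 2k = 1050.253222… → ⌈·⌉ = 1051
j=4: r + 3k = 1430.364333… → ⌈·⌉ = 1431
j=5: r + 4k = 1810.475444… → ⌈·⌉ = 1811
j=6: r + 5k = 2190.586555… → ⌈·⌉ = 2191
j=7: r + 6k = 2570.697666… → ⌈·⌉ = 2571
j=8: r + 7k = 2950.808777… → ⌈·⌉ = 2951
j=9: r + 8k = 3330.919888… → ⌈·⌉ = 3331
j=10: r + 9k = 3711.031 → ⌈·⌉ = 3712
j=11: r + 10k = 4091.142111… → ⌈·⌉ = 4092
j=12: r + 11k = 4471.253222… → ⌈·⌉ = 4472
j=13: r + 12k = 4851.364333… → ⌈·⌉ = 4852
j=14: r + 13k = 5231.475444… → ⌈·⌉ = 5232
j=15: r + 14k = 5611.586555… → ⌈·⌉ = 5612
j=16: r + 15k = 5991.697666… → ⌈·⌉ = 5992
j=17: r + 16k = 6371.808777… → ⌈·⌉ = 6372
j=18: r + 17k = 6751.919888… → ⌈·⌉ = 6752

291, 671, 1051, 1431, 1811, 2191, 2571, 2951, 3331, 3712, 4092, 4472, 4852, 5232, 5612, 5992, 6372, 6752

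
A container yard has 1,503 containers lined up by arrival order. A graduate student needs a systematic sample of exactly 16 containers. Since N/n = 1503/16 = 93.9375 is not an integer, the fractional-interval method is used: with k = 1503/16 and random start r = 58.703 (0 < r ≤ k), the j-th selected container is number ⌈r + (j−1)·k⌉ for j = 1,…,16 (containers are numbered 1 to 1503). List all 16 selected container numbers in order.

j=1: r + 0k = 58.703 → ⌈·⌉ = 59
j=2: r + 1k = 152.6405 → ⌈·⌉ = 153
j=3: r + 2k = 246.578 → ⌈·⌉ = 247
j=4: r + 3k = 340.5155 → ⌈·⌉ = 341
j=5: r + 4k = 434.453 → ⌈·⌉ = 435
j=6: r + 5k = 528.3905 → ⌈·⌉ = 529
j=7: r + 6k = 622.328 → ⌈·⌉ = 623
j=8: r + 7k = 716.2655 → ⌈·⌉ = 717
j=9: r + 8k = 810.203 → ⌈·⌉ = 811
j=10: r + 9k = 904.1405 → ⌈·⌉ = 905
j=11: r + 10k = 998.078 → ⌈·⌉ = 999
j=12: r + 11k = 1092.0155 → ⌈·⌉ = 1093
j=13: r + 12k = 1185.953 → ⌈·⌉ = 1186
j=14: r + 13k = 1279.8905 → ⌈·⌉ = 1280
j=15: r + 14k = 1373.828 → ⌈·⌉ = 1374
j=16: r + 15k = 1467.7655 → ⌈·⌉ = 1468

59, 153, 247, 341, 435, 529, 623, 717, 811, 905, 999, 1093, 1186, 1280, 1374, 1468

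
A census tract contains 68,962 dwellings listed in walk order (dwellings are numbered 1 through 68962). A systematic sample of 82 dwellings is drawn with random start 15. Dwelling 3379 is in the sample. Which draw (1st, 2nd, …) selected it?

k = 68962/82 = 841
position = (3379 − 15)/841 + 1 = 3364/841 + 1 = 4 + 1 = 5

5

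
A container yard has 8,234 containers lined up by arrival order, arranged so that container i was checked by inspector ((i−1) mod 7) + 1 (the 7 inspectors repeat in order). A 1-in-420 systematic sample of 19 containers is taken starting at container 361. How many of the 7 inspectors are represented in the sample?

Consecutive selections differ by k = 420, so their inspector numbers differ by 420 mod 7 = 0.
gcd(420, 7) = 7, so the sample visits 7/7 = 1 distinct residues mod 7.
Start 361 is inspector 4; the inspectors hit are 4.

1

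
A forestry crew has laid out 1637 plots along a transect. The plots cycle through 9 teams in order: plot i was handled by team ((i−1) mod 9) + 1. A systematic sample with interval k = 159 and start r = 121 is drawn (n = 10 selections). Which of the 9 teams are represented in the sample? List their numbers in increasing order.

1, 4, 7

Consecutive selections differ by k = 159, so their team numbers differ by 159 mod 9 = 6.
gcd(159, 9) = 3, so the sample visits 9/3 = 3 distinct residues mod 9.
Start 121 is team 4; the teams hit are 1, 4, 7.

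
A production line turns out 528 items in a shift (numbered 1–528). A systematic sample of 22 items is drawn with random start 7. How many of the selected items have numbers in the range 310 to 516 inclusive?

9

k = 528/22 = 24
First selection ≥ 310: 7 + ⌈(310−7)/24⌉·24 = 7 + 13×24 = 319
Last selection ≤ 516: 7 + ⌊(516−7)/24⌋·24 = 7 + 21×24 = 511
Count = 21 − 13 + 1 = 9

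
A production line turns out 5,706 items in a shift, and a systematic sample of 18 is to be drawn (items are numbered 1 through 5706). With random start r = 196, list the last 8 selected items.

k = N/n = 5706/18 = 317
11th selection = 196 + 10×317 = 3366
12th: 3366 + 317 = 3683
13th: 3683 + 317 = 4000
14th: 4000 + 317 = 4317
15th: 4317 + 317 = 4634
16th: 4634 + 317 = 4951
17th: 4951 + 317 = 5268
18th: 5268 + 317 = 5585

3366, 3683, 4000, 4317, 4634, 4951, 5268, 5585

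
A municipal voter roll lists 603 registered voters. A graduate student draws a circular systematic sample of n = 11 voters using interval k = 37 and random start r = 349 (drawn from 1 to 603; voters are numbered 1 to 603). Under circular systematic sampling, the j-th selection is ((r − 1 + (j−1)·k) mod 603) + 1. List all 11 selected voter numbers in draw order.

349, 386, 423, 460, 497, 534, 571, 5, 42, 79, 116

Selection 1: 349
Selection 2: 349 + 37 = 386
Selection 3: 386 + 37 = 423
Selection 4: 423 + 37 = 460
Selection 5: 460 + 37 = 497
Selection 6: 497 + 37 = 534
Selection 7: 534 + 37 = 571
Selection 8: 571 + 37 = 608 → 608 − 603 = 5
Selection 9: 5 + 37 = 42
Selection 10: 42 + 37 = 79
Selection 11: 79 + 37 = 116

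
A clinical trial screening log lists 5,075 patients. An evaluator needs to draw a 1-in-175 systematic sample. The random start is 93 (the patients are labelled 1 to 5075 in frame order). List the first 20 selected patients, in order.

93, 268, 443, 618, 793, 968, 1143, 1318, 1493, 1668, 1843, 2018, 2193, 2368, 2543, 2718, 2893, 3068, 3243, 3418

patient 1: 93
patient 2: 93 + 175 = 268
patient 3: 268 + 175 = 443
patient 4: 443 + 175 = 618
patient 5: 618 + 175 = 793
patient 6: 793 + 175 = 968
patient 7: 968 + 175 = 1143
patient 8: 1143 + 175 = 1318
patient 9: 1318 + 175 = 1493
patient 10: 1493 + 175 = 1668
patient 11: 1668 + 175 = 1843
patient 12: 1843 + 175 = 2018
patient 13: 2018 + 175 = 2193
patient 14: 2193 + 175 = 2368
patient 15: 2368 + 175 = 2543
patient 16: 2543 + 175 = 2718
patient 17: 2718 + 175 = 2893
patient 18: 2893 + 175 = 3068
patient 19: 3068 + 175 = 3243
patient 20: 3243 + 175 = 3418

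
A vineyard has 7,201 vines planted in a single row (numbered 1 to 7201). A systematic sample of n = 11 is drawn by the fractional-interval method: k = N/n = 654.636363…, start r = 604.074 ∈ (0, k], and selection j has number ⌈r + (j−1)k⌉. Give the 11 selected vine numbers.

j=1: r + 0k = 604.074 → ⌈·⌉ = 605
j=2: r + 1k = 1258.710363… → ⌈·⌉ = 1259
j=3: r + 2k = 1913.346727… → ⌈·⌉ = 1914
j=4: r + 3k = 2567.983090… → ⌈·⌉ = 2568
j=5: r + 4k = 3222.619454… → ⌈·⌉ = 3223
j=6: r + 5k = 3877.255818… → ⌈·⌉ = 3878
j=7: r + 6k = 4531.892181… → ⌈·⌉ = 4532
j=8: r + 7k = 5186.528545… → ⌈·⌉ = 5187
j=9: r + 8k = 5841.164909… → ⌈·⌉ = 5842
j=10: r + 9k = 6495.801272… → ⌈·⌉ = 6496
j=11: r + 10k = 7150.437636… → ⌈·⌉ = 7151

605, 1259, 1914, 2568, 3223, 3878, 4532, 5187, 5842, 6496, 7151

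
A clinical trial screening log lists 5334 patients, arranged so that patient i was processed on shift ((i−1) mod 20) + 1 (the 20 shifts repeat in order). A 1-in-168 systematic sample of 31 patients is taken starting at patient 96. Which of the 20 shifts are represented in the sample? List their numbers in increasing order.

Consecutive selections differ by k = 168, so their shift numbers differ by 168 mod 20 = 8.
gcd(168, 20) = 4, so the sample visits 20/4 = 5 distinct residues mod 20.
Start 96 is shift 16; the shifts hit are 4, 8, 12, 16, 20.

4, 8, 12, 16, 20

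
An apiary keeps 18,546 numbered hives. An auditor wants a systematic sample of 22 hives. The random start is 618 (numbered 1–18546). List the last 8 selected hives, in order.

k = N/n = 18546/22 = 843
15th selection = 618 + 14×843 = 12420
16th: 12420 + 843 = 13263
17th: 13263 + 843 = 14106
18th: 14106 + 843 = 14949
19th: 14949 + 843 = 15792
20th: 15792 + 843 = 16635
21st: 16635 + 843 = 17478
22nd: 17478 + 843 = 18321

12420, 13263, 14106, 14949, 15792, 16635, 17478, 18321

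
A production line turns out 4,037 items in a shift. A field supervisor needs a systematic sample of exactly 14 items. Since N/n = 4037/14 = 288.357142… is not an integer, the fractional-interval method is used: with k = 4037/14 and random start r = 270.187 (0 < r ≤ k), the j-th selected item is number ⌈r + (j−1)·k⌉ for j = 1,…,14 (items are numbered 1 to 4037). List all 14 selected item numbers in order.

j=1: r + 0k = 270.187 → ⌈·⌉ = 271
j=2: r + 1k = 558.544142… → ⌈·⌉ = 559
j=3: r + 2k = 846.901285… → ⌈·⌉ = 847
j=4: r + 3k = 1135.258428… → ⌈·⌉ = 1136
j=5: r + 4k = 1423.615571… → ⌈·⌉ = 1424
j=6: r + 5k = 1711.972714… → ⌈·⌉ = 1712
j=7: r + 6k = 2000.329857… → ⌈·⌉ = 2001
j=8: r + 7k = 2288.687 → ⌈·⌉ = 2289
j=9: r + 8k = 2577.044142… → ⌈·⌉ = 2578
j=10: r + 9k = 2865.401285… → ⌈·⌉ = 2866
j=11: r + 10k = 3153.758428… → ⌈·⌉ = 3154
j=12: r + 11k = 3442.115571… → ⌈·⌉ = 3443
j=13: r + 12k = 3730.472714… → ⌈·⌉ = 3731
j=14: r + 13k = 4018.829857… → ⌈·⌉ = 4019

271, 559, 847, 1136, 1424, 1712, 2001, 2289, 2578, 2866, 3154, 3443, 3731, 4019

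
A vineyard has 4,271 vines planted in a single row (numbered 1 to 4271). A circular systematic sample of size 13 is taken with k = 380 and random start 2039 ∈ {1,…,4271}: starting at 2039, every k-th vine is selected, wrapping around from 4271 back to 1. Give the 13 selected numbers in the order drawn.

Selection 1: 2039
Selection 2: 2039 + 380 = 2419
Selection 3: 2419 + 380 = 2799
Selection 4: 2799 + 380 = 3179
Selection 5: 3179 + 380 = 3559
Selection 6: 3559 + 380 = 3939
Selection 7: 3939 + 380 = 4319 → 4319 − 4271 = 48
Selection 8: 48 + 380 = 428
Selection 9: 428 + 380 = 808
Selection 10: 808 + 380 = 1188
Selection 11: 1188 + 380 = 1568
Selection 12: 1568 + 380 = 1948
Selection 13: 1948 + 380 = 2328

2039, 2419, 2799, 3179, 3559, 3939, 48, 428, 808, 1188, 1568, 1948, 2328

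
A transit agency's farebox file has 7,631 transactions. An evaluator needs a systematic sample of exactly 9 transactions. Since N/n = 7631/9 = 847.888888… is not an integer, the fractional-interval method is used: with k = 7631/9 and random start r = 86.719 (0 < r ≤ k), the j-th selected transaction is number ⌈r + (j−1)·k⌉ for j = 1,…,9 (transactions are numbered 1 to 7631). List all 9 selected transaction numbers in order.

j=1: r + 0k = 86.719 → ⌈·⌉ = 87
j=2: r + 1k = 934.607888… → ⌈·⌉ = 935
j=3: r + 2k = 1782.496777… → ⌈·⌉ = 1783
j=4: r + 3k = 2630.385666… → ⌈·⌉ = 2631
j=5: r + 4k = 3478.274555… → ⌈·⌉ = 3479
j=6: r + 5k = 4326.163444… → ⌈·⌉ = 4327
j=7: r + 6k = 5174.052333… → ⌈·⌉ = 5175
j=8: r + 7k = 6021.941222… → ⌈·⌉ = 6022
j=9: r + 8k = 6869.830111… → ⌈·⌉ = 6870

87, 935, 1783, 2631, 3479, 4327, 5175, 6022, 6870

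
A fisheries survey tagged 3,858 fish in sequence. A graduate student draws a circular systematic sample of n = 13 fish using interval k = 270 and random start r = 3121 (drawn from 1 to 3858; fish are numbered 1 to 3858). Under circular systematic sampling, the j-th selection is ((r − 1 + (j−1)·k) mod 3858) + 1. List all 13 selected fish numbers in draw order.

Selection 1: 3121
Selection 2: 3121 + 270 = 3391
Selection 3: 3391 + 270 = 3661
Selection 4: 3661 + 270 = 3931 → 3931 − 3858 = 73
Selection 5: 73 + 270 = 343
Selection 6: 343 + 270 = 613
Selection 7: 613 + 270 = 883
Selection 8: 883 + 270 = 1153
Selection 9: 1153 + 270 = 1423
Selection 10: 1423 + 270 = 1693
Selection 11: 1693 + 270 = 1963
Selection 12: 1963 + 270 = 2233
Selection 13: 2233 + 270 = 2503

3121, 3391, 3661, 73, 343, 613, 883, 1153, 1423, 1693, 1963, 2233, 2503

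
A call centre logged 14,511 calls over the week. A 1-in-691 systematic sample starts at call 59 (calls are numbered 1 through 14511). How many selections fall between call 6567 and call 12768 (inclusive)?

k = 691
First selection ≥ 6567: 59 + ⌈(6567−59)/691⌉·691 = 59 + 10×691 = 6969
Last selection ≤ 12768: 59 + ⌊(12768−59)/691⌋·691 = 59 + 18×691 = 12497
Count = 18 − 10 + 1 = 9

9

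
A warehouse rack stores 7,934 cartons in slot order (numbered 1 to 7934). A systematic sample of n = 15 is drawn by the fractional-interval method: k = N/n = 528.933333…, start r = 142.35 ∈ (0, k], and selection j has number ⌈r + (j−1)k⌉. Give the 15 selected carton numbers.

143, 672, 1201, 1730, 2259, 2788, 3316, 3845, 4374, 4903, 5432, 5961, 6490, 7019, 7548

j=1: r + 0k = 142.35 → ⌈·⌉ = 143
j=2: r + 1k = 671.283333… → ⌈·⌉ = 672
j=3: r + 2k = 1200.216666… → ⌈·⌉ = 1201
j=4: r + 3k = 1729.15 → ⌈·⌉ = 1730
j=5: r + 4k = 2258.083333… → ⌈·⌉ = 2259
j=6: r + 5k = 2787.016666… → ⌈·⌉ = 2788
j=7: r + 6k = 3315.95 → ⌈·⌉ = 3316
j=8: r + 7k = 3844.883333… → ⌈·⌉ = 3845
j=9: r + 8k = 4373.816666… → ⌈·⌉ = 4374
j=10: r + 9k = 4902.75 → ⌈·⌉ = 4903
j=11: r + 10k = 5431.683333… → ⌈·⌉ = 5432
j=12: r + 11k = 5960.616666… → ⌈·⌉ = 5961
j=13: r + 12k = 6489.55 → ⌈·⌉ = 6490
j=14: r + 13k = 7018.483333… → ⌈·⌉ = 7019
j=15: r + 14k = 7547.416666… → ⌈·⌉ = 7548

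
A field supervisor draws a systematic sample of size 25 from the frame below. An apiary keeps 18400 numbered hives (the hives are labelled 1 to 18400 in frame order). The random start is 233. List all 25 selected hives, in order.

k = N/n = 18400/25 = 736
hive 1: 233
hive 2: 233 + 736 = 969
hive 3: 969 + 736 = 1705
hive 4: 1705 + 736 = 2441
hive 5: 2441 + 736 = 3177
hive 6: 3177 + 736 = 3913
hive 7: 3913 + 736 = 4649
hive 8: 4649 + 736 = 5385
hive 9: 5385 + 736 = 6121
hive 10: 6121 + 736 = 6857
hive 11: 6857 + 736 = 7593
hive 12: 7593 + 736 = 8329
hive 13: 8329 + 736 = 9065
hive 14: 9065 + 736 = 9801
hive 15: 9801 + 736 = 10537
hive 16: 10537 + 736 = 11273
hive 17: 11273 + 736 = 12009
hive 18: 12009 + 736 = 12745
hive 19: 12745 + 736 = 13481
hive 20: 13481 + 736 = 14217
hive 21: 14217 + 736 = 14953
hive 22: 14953 + 736 = 15689
hive 23: 15689 + 736 = 16425
hive 24: 16425 + 736 = 17161
hive 25: 17161 + 736 = 17897

233, 969, 1705, 2441, 3177, 3913, 4649, 5385, 6121, 6857, 7593, 8329, 9065, 9801, 10537, 11273, 12009, 12745, 13481, 14217, 14953, 15689, 16425, 17161, 17897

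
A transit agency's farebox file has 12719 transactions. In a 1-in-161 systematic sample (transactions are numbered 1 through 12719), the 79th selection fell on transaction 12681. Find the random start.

123

k = 161
r = 12681 − (79−1)×161 = 12681 − 12558 = 123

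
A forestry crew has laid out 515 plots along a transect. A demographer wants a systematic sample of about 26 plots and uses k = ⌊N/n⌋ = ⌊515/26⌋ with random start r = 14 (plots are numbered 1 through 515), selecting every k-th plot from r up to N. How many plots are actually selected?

27

k = ⌊515/26⌋ = 19
Achieved size = ⌊(515 − 14)/19⌋ + 1 = ⌊501/19⌋ + 1 = 26 + 1 = 27
(last selection: 14 + 26×19 = 508 ≤ 515; next would be 527 > 515)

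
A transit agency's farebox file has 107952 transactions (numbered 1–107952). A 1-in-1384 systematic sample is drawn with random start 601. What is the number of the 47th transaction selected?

64265

k = 1384
47th selection = r + (47−1)·k = 601 + 46×1384 = 601 + 63664 = 64265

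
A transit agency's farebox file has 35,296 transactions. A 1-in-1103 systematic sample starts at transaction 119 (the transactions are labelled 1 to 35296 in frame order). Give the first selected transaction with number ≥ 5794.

6737

k = 1103
Steps past start: ⌈(5794 − 119)/1103⌉ = ⌈5675/1103⌉ = 6
Selected transaction: 119 + 6×1103 = 6737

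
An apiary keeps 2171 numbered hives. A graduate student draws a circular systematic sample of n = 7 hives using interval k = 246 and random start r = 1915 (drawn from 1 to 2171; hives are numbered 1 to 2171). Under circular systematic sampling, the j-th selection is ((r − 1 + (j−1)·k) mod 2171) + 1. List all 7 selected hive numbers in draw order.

Selection 1: 1915
Selection 2: 1915 + 246 = 2161
Selection 3: 2161 + 246 = 2407 → 2407 − 2171 = 236
Selection 4: 236 + 246 = 482
Selection 5: 482 + 246 = 728
Selection 6: 728 + 246 = 974
Selection 7: 974 + 246 = 1220

1915, 2161, 236, 482, 728, 974, 1220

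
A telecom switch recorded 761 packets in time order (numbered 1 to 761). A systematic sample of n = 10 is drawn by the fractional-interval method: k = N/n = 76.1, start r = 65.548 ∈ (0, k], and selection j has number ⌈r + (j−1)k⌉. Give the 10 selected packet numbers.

66, 142, 218, 294, 370, 447, 523, 599, 675, 751

j=1: r + 0k = 65.548 → ⌈·⌉ = 66
j=2: r + 1k = 141.648 → ⌈·⌉ = 142
j=3: r + 2k = 217.748 → ⌈·⌉ = 218
j=4: r + 3k = 293.848 → ⌈·⌉ = 294
j=5: r + 4k = 369.948 → ⌈·⌉ = 370
j=6: r + 5k = 446.048 → ⌈·⌉ = 447
j=7: r + 6k = 522.148 → ⌈·⌉ = 523
j=8: r + 7k = 598.248 → ⌈·⌉ = 599
j=9: r + 8k = 674.348 → ⌈·⌉ = 675
j=10: r + 9k = 750.448 → ⌈·⌉ = 751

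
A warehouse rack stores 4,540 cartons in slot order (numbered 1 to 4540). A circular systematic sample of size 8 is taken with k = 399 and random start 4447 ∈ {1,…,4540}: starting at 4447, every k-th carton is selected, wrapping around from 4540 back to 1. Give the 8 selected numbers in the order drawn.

4447, 306, 705, 1104, 1503, 1902, 2301, 2700

Selection 1: 4447
Selection 2: 4447 + 399 = 4846 → 4846 − 4540 = 306
Selection 3: 306 + 399 = 705
Selection 4: 705 + 399 = 1104
Selection 5: 1104 + 399 = 1503
Selection 6: 1503 + 399 = 1902
Selection 7: 1902 + 399 = 2301
Selection 8: 2301 + 399 = 2700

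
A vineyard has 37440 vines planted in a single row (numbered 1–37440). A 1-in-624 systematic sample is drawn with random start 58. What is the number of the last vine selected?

k = 624
60th selection = r + (60−1)·k = 58 + 59×624 = 58 + 36816 = 36874

36874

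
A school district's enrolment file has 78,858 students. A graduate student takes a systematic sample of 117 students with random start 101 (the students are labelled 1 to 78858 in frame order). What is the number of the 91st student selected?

k = 78858/117 = 674
91st selection = r + (91−1)·k = 101 + 90×674 = 101 + 60660 = 60761

60761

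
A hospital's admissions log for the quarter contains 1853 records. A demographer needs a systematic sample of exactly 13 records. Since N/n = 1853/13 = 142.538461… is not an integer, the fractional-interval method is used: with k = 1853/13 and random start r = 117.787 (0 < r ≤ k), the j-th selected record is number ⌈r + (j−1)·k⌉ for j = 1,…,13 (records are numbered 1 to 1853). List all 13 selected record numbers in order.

118, 261, 403, 546, 688, 831, 974, 1116, 1259, 1401, 1544, 1686, 1829

j=1: r + 0k = 117.787 → ⌈·⌉ = 118
j=2: r + 1k = 260.325461… → ⌈·⌉ = 261
j=3: r + 2k = 402.863923… → ⌈·⌉ = 403
j=4: r + 3k = 545.402384… → ⌈·⌉ = 546
j=5: r + 4k = 687.940846… → ⌈·⌉ = 688
j=6: r + 5k = 830.479307… → ⌈·⌉ = 831
j=7: r + 6k = 973.017769… → ⌈·⌉ = 974
j=8: r + 7k = 1115.556230… → ⌈·⌉ = 1116
j=9: r + 8k = 1258.094692… → ⌈·⌉ = 1259
j=10: r + 9k = 1400.633153… → ⌈·⌉ = 1401
j=11: r + 10k = 1543.171615… → ⌈·⌉ = 1544
j=12: r + 11k = 1685.710076… → ⌈·⌉ = 1686
j=13: r + 12k = 1828.248538… → ⌈·⌉ = 1829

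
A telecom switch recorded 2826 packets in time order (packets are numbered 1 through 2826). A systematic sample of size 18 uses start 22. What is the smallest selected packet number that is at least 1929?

k = 2826/18 = 157
Steps past start: ⌈(1929 − 22)/157⌉ = ⌈1907/157⌉ = 13
Selected packet: 22 + 13×157 = 2063

2063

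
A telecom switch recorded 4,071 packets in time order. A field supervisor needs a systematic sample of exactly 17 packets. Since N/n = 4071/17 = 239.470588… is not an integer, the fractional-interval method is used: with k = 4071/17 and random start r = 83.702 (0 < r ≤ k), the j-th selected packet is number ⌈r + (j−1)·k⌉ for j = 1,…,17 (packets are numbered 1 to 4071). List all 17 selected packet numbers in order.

84, 324, 563, 803, 1042, 1282, 1521, 1760, 2000, 2239, 2479, 2718, 2958, 3197, 3437, 3676, 3916

j=1: r + 0k = 83.702 → ⌈·⌉ = 84
j=2: r + 1k = 323.172588… → ⌈·⌉ = 324
j=3: r + 2k = 562.643176… → ⌈·⌉ = 563
j=4: r + 3k = 802.113764… → ⌈·⌉ = 803
j=5: r + 4k = 1041.584352… → ⌈·⌉ = 1042
j=6: r + 5k = 1281.054941… → ⌈·⌉ = 1282
j=7: r + 6k = 1520.525529… → ⌈·⌉ = 1521
j=8: r + 7k = 1759.996117… → ⌈·⌉ = 1760
j=9: r + 8k = 1999.466705… → ⌈·⌉ = 2000
j=10: r + 9k = 2238.937294… → ⌈·⌉ = 2239
j=11: r + 10k = 2478.407882… → ⌈·⌉ = 2479
j=12: r + 11k = 2717.878470… → ⌈·⌉ = 2718
j=13: r + 12k = 2957.349058… → ⌈·⌉ = 2958
j=14: r + 13k = 3196.819647… → ⌈·⌉ = 3197
j=15: r + 14k = 3436.290235… → ⌈·⌉ = 3437
j=16: r + 15k = 3675.760823… → ⌈·⌉ = 3676
j=17: r + 16k = 3915.231411… → ⌈·⌉ = 3916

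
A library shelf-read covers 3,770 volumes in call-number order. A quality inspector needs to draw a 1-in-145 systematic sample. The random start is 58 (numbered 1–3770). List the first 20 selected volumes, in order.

volume 1: 58
volume 2: 58 + 145 = 203
volume 3: 203 + 145 = 348
volume 4: 348 + 145 = 493
volume 5: 493 + 145 = 638
volume 6: 638 + 145 = 783
volume 7: 783 + 145 = 928
volume 8: 928 + 145 = 1073
volume 9: 1073 + 145 = 1218
volume 10: 1218 + 145 = 1363
volume 11: 1363 + 145 = 1508
volume 12: 1508 + 145 = 1653
volume 13: 1653 + 145 = 1798
volume 14: 1798 + 145 = 1943
volume 15: 1943 + 145 = 2088
volume 16: 2088 + 145 = 2233
volume 17: 2233 + 145 = 2378
volume 18: 2378 + 145 = 2523
volume 19: 2523 + 145 = 2668
volume 20: 2668 + 145 = 2813

58, 203, 348, 493, 638, 783, 928, 1073, 1218, 1363, 1508, 1653, 1798, 1943, 2088, 2233, 2378, 2523, 2668, 2813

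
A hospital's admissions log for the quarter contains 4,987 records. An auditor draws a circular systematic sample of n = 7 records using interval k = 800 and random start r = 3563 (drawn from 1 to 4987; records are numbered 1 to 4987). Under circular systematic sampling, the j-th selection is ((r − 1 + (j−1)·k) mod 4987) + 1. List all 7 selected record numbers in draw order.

3563, 4363, 176, 976, 1776, 2576, 3376

Selection 1: 3563
Selection 2: 3563 + 800 = 4363
Selection 3: 4363 + 800 = 5163 → 5163 − 4987 = 176
Selection 4: 176 + 800 = 976
Selection 5: 976 + 800 = 1776
Selection 6: 1776 + 800 = 2576
Selection 7: 2576 + 800 = 3376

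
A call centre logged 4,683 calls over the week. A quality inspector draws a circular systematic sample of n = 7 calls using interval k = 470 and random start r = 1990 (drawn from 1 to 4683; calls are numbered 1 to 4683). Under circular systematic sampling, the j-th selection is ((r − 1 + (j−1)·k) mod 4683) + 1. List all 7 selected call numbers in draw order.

1990, 2460, 2930, 3400, 3870, 4340, 127

Selection 1: 1990
Selection 2: 1990 + 470 = 2460
Selection 3: 2460 + 470 = 2930
Selection 4: 2930 + 470 = 3400
Selection 5: 3400 + 470 = 3870
Selection 6: 3870 + 470 = 4340
Selection 7: 4340 + 470 = 4810 → 4810 − 4683 = 127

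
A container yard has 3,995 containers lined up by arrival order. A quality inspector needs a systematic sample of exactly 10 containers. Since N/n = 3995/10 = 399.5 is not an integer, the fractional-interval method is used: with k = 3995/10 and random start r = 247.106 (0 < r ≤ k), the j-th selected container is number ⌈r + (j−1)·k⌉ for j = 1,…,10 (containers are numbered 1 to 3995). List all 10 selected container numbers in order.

j=1: r + 0k = 247.106 → ⌈·⌉ = 248
j=2: r + 1k = 646.606 → ⌈·⌉ = 647
j=3: r + 2k = 1046.106 → ⌈·⌉ = 1047
j=4: r + 3k = 1445.606 → ⌈·⌉ = 1446
j=5: r + 4k = 1845.106 → ⌈·⌉ = 1846
j=6: r + 5k = 2244.606 → ⌈·⌉ = 2245
j=7: r + 6k = 2644.106 → ⌈·⌉ = 2645
j=8: r + 7k = 3043.606 → ⌈·⌉ = 3044
j=9: r + 8k = 3443.106 → ⌈·⌉ = 3444
j=10: r + 9k = 3842.606 → ⌈·⌉ = 3843

248, 647, 1047, 1446, 1846, 2245, 2645, 3044, 3444, 3843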